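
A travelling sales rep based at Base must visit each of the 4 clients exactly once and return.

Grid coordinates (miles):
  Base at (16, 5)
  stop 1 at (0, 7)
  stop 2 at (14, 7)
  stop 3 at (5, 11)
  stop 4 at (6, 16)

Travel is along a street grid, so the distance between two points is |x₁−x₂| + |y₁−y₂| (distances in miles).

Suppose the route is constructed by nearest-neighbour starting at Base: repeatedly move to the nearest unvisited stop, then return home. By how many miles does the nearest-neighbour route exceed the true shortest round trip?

From Base: stop 2=4, stop 3=17, stop 1=18, stop 4=21 → choose stop 2 (4).
From stop 2: stop 3=13, stop 1=14, stop 4=17 → choose stop 3 (13).
From stop 3: stop 4=6, stop 1=9 → choose stop 4 (6).
From stop 4: stop 1=15 → choose stop 1 (15).
NN route Base → stop 2 → stop 3 → stop 4 → stop 1 → Base costs 56.
Optimal: Base → stop 1 → stop 3 → stop 4 → stop 2 → Base costs 54 (by enumerating all 12 distinct tours).
Excess = 56 − 54 = 2.

The nearest-neighbour route is 2 miles longer than optimal.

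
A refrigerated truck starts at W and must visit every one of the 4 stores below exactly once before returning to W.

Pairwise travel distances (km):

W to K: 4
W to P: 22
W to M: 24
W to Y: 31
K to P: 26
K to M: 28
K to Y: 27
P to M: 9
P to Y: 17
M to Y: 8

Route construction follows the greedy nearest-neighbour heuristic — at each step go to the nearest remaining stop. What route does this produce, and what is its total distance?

Total distance 78 km via the nearest-neighbour route W → K → P → M → Y → W.

From W: distances to unvisited — K=4, P=22, M=24, Y=31. Nearest is K (4).
From K: distances to unvisited — P=26, Y=27, M=28. Nearest is P (26).
From P: distances to unvisited — M=9, Y=17. Nearest is M (9).
From M: distances to unvisited — Y=8. Nearest is Y (8).
Return Y→W: 31.
Total = 4 + 26 + 9 + 8 + 31 = 78.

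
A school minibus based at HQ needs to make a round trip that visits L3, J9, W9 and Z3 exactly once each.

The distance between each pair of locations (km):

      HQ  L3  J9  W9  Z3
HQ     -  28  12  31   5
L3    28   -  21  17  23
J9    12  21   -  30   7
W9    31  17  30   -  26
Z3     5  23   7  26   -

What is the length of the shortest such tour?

There are 12 distinct closed tours to check (reversals are equivalent).
HQ → L3 → J9 → W9 → Z3 → HQ: 28+21+30+26+5 = 110
HQ → L3 → J9 → Z3 → W9 → HQ: 28+21+7+26+31 = 113
HQ → L3 → W9 → J9 → Z3 → HQ: 28+17+30+7+5 = 87
HQ → L3 → W9 → Z3 → J9 → HQ: 28+17+26+7+12 = 90
HQ → L3 → Z3 → J9 → W9 → HQ: 28+23+7+30+31 = 119
HQ → L3 → Z3 → W9 → J9 → HQ: 28+23+26+30+12 = 119
HQ → J9 → L3 → W9 → Z3 → HQ: 12+21+17+26+5 = 81
HQ → J9 → L3 → Z3 → W9 → HQ: 12+21+23+26+31 = 113
HQ → J9 → W9 → L3 → Z3 → HQ: 12+30+17+23+5 = 87
HQ → J9 → Z3 → L3 → W9 → HQ: 12+7+23+17+31 = 90
HQ → W9 → L3 → J9 → Z3 → HQ: 31+17+21+7+5 = 81
HQ → W9 → J9 → L3 → Z3 → HQ: 31+30+21+23+5 = 110
The minimum is 81.
One optimal route: HQ → J9 → L3 → W9 → Z3 → HQ (or its reverse).

Shortest round trip = 81 km.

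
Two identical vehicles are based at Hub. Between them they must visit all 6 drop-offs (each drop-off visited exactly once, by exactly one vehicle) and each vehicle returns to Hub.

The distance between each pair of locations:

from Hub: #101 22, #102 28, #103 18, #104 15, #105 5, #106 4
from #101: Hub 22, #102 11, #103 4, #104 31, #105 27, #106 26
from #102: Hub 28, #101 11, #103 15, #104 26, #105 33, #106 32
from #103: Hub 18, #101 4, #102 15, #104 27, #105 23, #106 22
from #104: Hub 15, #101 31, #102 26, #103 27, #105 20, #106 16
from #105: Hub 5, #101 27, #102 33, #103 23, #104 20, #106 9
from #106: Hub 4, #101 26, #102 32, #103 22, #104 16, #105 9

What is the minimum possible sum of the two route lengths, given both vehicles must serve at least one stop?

Minimum combined distance: 89.

There are 2^5 − 1 = 31 ways to divide the 6 stops into two non-empty groups. For each, the best each vehicle can do is its own shortest tour through its group:
  {#101} + {#102, #103, #104, #105, #106}: 44 + 89 = 133
  {#102} + {#101, #103, #104, #105, #106}: 56 + 83 = 139
  {#101, #102} + {#103, #104, #105, #106}: 61 + 75 = 136
  {#103} + {#101, #102, #104, #105, #106}: 36 + 89 = 125
  {#101, #103} + {#102, #104, #105, #106}: 44 + 84 = 128
  {#102, #103} + {#101, #104, #105, #106}: 61 + 83 = 144
  … (31 splits in total)
  {#105} + {#101, #102, #103, #104, #106}: 10 + 79 = 89  ← best
Best: vehicle 1 Hub → #105 → Hub = 10; vehicle 2 Hub → #103 → #101 → #102 → #104 → #106 → Hub = 79; combined 89.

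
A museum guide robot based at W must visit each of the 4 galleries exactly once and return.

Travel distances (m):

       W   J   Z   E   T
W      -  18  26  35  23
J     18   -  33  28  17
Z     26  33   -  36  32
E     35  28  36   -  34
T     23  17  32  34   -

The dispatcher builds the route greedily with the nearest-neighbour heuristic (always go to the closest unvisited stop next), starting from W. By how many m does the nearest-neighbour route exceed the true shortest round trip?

8 m longer than the optimal tour.

From W: J=18, T=23, Z=26, E=35 → choose J (18).
From J: T=17, E=28, Z=33 → choose T (17).
From T: Z=32, E=34 → choose Z (32).
From Z: E=36 → choose E (36).
NN route W → J → T → Z → E → W costs 138.
Optimal: W → Z → E → J → T → W costs 130 (by enumerating all 12 distinct tours).
Excess = 138 − 130 = 8.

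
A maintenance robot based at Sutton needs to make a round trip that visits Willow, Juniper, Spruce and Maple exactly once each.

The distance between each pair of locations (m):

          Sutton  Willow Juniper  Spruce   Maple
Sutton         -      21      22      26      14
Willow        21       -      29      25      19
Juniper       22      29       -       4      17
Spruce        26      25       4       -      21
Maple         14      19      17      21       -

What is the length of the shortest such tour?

Sutton-Willow-Juniper-Spruce-Maple-Sutton: 21+29+4+21+14 = 89
Sutton-Willow-Juniper-Maple-Spruce-Sutton: 21+29+17+21+26 = 114
Sutton-Willow-Spruce-Juniper-Maple-Sutton: 21+25+4+17+14 = 81
Sutton-Willow-Spruce-Maple-Juniper-Sutton: 21+25+21+17+22 = 106
Sutton-Willow-Maple-Juniper-Spruce-Sutton: 21+19+17+4+26 = 87
Sutton-Willow-Maple-Spruce-Juniper-Sutton: 21+19+21+4+22 = 87
Sutton-Juniper-Willow-Spruce-Maple-Sutton: 22+29+25+21+14 = 111
Sutton-Juniper-Willow-Maple-Spruce-Sutton: 22+29+19+21+26 = 117
Sutton-Juniper-Spruce-Willow-Maple-Sutton: 22+4+25+19+14 = 84
Sutton-Juniper-Maple-Willow-Spruce-Sutton: 22+17+19+25+26 = 109
Sutton-Spruce-Willow-Juniper-Maple-Sutton: 26+25+29+17+14 = 111
Sutton-Spruce-Juniper-Willow-Maple-Sutton: 26+4+29+19+14 = 92
The minimum is 81.
One optimal route: Sutton → Willow → Spruce → Juniper → Maple → Sutton (or its reverse).

Shortest round trip = 81 m.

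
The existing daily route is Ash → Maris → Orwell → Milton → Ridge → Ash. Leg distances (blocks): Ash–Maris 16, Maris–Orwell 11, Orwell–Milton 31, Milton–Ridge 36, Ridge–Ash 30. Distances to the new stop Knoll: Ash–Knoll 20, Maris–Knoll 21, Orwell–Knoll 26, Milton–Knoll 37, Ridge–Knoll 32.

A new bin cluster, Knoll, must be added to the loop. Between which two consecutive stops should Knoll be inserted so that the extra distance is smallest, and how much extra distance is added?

Insertion cost between consecutive stops i–j is d(i,Knoll) + d(Knoll,j) − d(i,j):
  between Ash and Maris: 20 + 21 − 16 = 25
  between Maris and Orwell: 21 + 26 − 11 = 36
  between Orwell and Milton: 26 + 37 − 31 = 32
  between Milton and Ridge: 37 + 32 − 36 = 33
  between Ridge and Ash: 32 + 20 − 30 = 22
Cheapest insertion is between Ridge and Ash, adding 22.
New total = 124 + 22 = 146.

Minimum extra distance: 22 blocks, inserting Knoll between Ridge and Ash.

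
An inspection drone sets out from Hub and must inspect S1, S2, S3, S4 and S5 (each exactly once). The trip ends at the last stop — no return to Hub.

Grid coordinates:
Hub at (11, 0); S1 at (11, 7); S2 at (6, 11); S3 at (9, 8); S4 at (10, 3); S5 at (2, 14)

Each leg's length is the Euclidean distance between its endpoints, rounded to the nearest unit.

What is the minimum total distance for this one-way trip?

There are 5! = 120 possible orderings.
Hub→S1→S2→S3→S4→S5: 7+6+4+5+14 = 36
Hub→S1→S2→S3→S5→S4: 7+6+4+9+14 = 40
Hub→S1→S2→S4→S3→S5: 7+6+9+5+9 = 36
Hub→S1→S2→S4→S5→S3: 7+6+9+14+9 = 45
Hub→S1→S2→S5→S3→S4: 7+6+5+9+5 = 32
Hub→S1→S2→S5→S4→S3: 7+6+5+14+5 = 37
Hub→S1→S3→S2→S4→S5: 7+2+4+9+14 = 36
Hub→S1→S3→S2→S5→S4: 7+2+4+5+14 = 32
Hub→S1→S3→S4→S2→S5: 7+2+5+9+5 = 28
Hub→S1→S3→S4→S5→S2: 7+2+5+14+5 = 33
Hub→S1→S3→S5→S2→S4: 7+2+9+5+9 = 32
Hub→S1→S3→S5→S4→S2: 7+2+9+14+9 = 41
Hub→S1→S4→S2→S3→S5: 7+4+9+4+9 = 33
Hub→S1→S4→S2→S5→S3: 7+4+9+5+9 = 34
… (106 more)
Hub→S4→S1→S3→S2→S5: 3+4+2+4+5 = 18  ← best
The minimum is 18.
One shortest path: Hub → S4 → S1 → S3 → S2 → S5.

18 — the minimum one-way total.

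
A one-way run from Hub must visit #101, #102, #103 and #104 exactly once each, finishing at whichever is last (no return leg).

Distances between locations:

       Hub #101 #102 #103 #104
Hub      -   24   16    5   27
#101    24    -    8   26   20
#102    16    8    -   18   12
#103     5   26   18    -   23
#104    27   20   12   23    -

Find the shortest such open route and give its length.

Shortest open route: 48.

There are 4! = 24 possible orderings.
Hub → #101 → #102 → #103 → #104: 24+8+18+23 = 73
Hub → #101 → #102 → #104 → #103: 24+8+12+23 = 67
Hub → #101 → #103 → #102 → #104: 24+26+18+12 = 80
Hub → #101 → #103 → #104 → #102: 24+26+23+12 = 85
Hub → #101 → #104 → #102 → #103: 24+20+12+18 = 74
Hub → #101 → #104 → #103 → #102: 24+20+23+18 = 85
Hub → #102 → #101 → #103 → #104: 16+8+26+23 = 73
Hub → #102 → #101 → #104 → #103: 16+8+20+23 = 67
Hub → #102 → #103 → #101 → #104: 16+18+26+20 = 80
Hub → #102 → #103 → #104 → #101: 16+18+23+20 = 77
Hub → #102 → #104 → #101 → #103: 16+12+20+26 = 74
Hub → #102 → #104 → #103 → #101: 16+12+23+26 = 77
Hub → #103 → #101 → #102 → #104: 5+26+8+12 = 51
Hub → #103 → #101 → #104 → #102: 5+26+20+12 = 63
… (10 more)
Hub → #103 → #104 → #102 → #101: 5+23+12+8 = 48  ← best
The minimum is 48.
One shortest path: Hub → #103 → #104 → #102 → #101.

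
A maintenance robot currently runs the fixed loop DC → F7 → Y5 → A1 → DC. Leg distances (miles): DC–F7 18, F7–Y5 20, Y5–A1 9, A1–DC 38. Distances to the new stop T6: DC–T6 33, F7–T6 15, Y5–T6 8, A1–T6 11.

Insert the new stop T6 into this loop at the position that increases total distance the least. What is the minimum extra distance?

Minimum extra distance: 3 miles, inserting T6 between F7 and Y5.

Insertion cost between consecutive stops i–j is d(i,T6) + d(T6,j) − d(i,j):
  between DC and F7: 33 + 15 − 18 = 30
  between F7 and Y5: 15 + 8 − 20 = 3
  between Y5 and A1: 8 + 11 − 9 = 10
  between A1 and DC: 11 + 33 − 38 = 6
Cheapest insertion is between F7 and Y5, adding 3.
New total = 85 + 3 = 88.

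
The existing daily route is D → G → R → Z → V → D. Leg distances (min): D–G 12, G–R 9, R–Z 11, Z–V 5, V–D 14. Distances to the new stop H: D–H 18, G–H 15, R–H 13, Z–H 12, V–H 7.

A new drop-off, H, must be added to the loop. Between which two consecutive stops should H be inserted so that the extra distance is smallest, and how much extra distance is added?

Insertion cost between consecutive stops i–j is d(i,H) + d(H,j) − d(i,j):
  between D and G: 18 + 15 − 12 = 21
  between G and R: 15 + 13 − 9 = 19
  between R and Z: 13 + 12 − 11 = 14
  between Z and V: 12 + 7 − 5 = 14
  between V and D: 7 + 18 − 14 = 11
Cheapest insertion is between V and D, adding 11.
New total = 51 + 11 = 62.

+11 min — insert H between V and D.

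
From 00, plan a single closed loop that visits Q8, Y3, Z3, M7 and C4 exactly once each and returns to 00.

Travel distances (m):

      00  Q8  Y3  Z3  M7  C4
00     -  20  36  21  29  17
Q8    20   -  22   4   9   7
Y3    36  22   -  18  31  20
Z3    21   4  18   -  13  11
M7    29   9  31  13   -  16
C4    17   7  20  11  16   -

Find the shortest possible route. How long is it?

00-Q8-Y3-Z3-M7-C4-00: 20+22+18+13+16+17 = 106
00-Q8-Y3-Z3-C4-M7-00: 20+22+18+11+16+29 = 116
00-Q8-Y3-M7-Z3-C4-00: 20+22+31+13+11+17 = 114
00-Q8-Y3-M7-C4-Z3-00: 20+22+31+16+11+21 = 121
00-Q8-Y3-C4-Z3-M7-00: 20+22+20+11+13+29 = 115
00-Q8-Y3-C4-M7-Z3-00: 20+22+20+16+13+21 = 112
00-Q8-Z3-Y3-M7-C4-00: 20+4+18+31+16+17 = 106
00-Q8-Z3-Y3-C4-M7-00: 20+4+18+20+16+29 = 107
00-Q8-Z3-M7-Y3-C4-00: 20+4+13+31+20+17 = 105
00-Q8-Z3-M7-C4-Y3-00: 20+4+13+16+20+36 = 109
00-Q8-Z3-C4-Y3-M7-00: 20+4+11+20+31+29 = 115
00-Q8-Z3-C4-M7-Y3-00: 20+4+11+16+31+36 = 118
00-Q8-M7-Y3-Z3-C4-00: 20+9+31+18+11+17 = 106
00-Q8-M7-Y3-C4-Z3-00: 20+9+31+20+11+21 = 112
… (46 more)
00-Q8-M7-Z3-Y3-C4-00: 20+9+13+18+20+17 = 97  ← best
The minimum is 97.
One optimal route: 00 → Q8 → M7 → Z3 → Y3 → C4 → 00 (or its reverse).

Shortest round trip = 97 m.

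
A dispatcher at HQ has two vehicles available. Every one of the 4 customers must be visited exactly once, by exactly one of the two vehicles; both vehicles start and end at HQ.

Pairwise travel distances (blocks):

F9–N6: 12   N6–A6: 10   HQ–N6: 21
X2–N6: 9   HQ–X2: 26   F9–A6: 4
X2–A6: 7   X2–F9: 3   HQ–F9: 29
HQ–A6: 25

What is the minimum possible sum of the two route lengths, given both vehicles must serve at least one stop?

There are 2^3 − 1 = 7 ways to divide the 4 stops into two non-empty groups. For each, the best each vehicle can do is its own shortest tour through its group:
  {X2} + {F9, N6, A6}: 52 + 62 = 114
  {F9} + {X2, N6, A6}: 58 + 62 = 120
  {X2, F9} + {N6, A6}: 58 + 56 = 114
  {N6} + {X2, F9, A6}: 42 + 58 = 100
  {X2, N6} + {F9, A6}: 56 + 58 = 114
  {F9, N6} + {X2, A6}: 62 + 58 = 120
  … (7 splits in total)
Best: vehicle 1 HQ → N6 → HQ = 42; vehicle 2 HQ → X2 → F9 → A6 → HQ = 58; combined 100.

Minimum combined distance: 100 blocks.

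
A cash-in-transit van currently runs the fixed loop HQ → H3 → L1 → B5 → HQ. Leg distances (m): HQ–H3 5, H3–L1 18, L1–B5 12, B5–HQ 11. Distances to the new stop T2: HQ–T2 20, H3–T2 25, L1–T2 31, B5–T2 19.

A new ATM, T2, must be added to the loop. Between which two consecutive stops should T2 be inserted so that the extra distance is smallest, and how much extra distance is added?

Insertion cost between consecutive stops i–j is d(i,T2) + d(T2,j) − d(i,j):
  between HQ and H3: 20 + 25 − 5 = 40
  between H3 and L1: 25 + 31 − 18 = 38
  between L1 and B5: 31 + 19 − 12 = 38
  between B5 and HQ: 19 + 20 − 11 = 28
Cheapest insertion is between B5 and HQ, adding 28.
New total = 46 + 28 = 74.

+28 m — insert T2 between B5 and HQ.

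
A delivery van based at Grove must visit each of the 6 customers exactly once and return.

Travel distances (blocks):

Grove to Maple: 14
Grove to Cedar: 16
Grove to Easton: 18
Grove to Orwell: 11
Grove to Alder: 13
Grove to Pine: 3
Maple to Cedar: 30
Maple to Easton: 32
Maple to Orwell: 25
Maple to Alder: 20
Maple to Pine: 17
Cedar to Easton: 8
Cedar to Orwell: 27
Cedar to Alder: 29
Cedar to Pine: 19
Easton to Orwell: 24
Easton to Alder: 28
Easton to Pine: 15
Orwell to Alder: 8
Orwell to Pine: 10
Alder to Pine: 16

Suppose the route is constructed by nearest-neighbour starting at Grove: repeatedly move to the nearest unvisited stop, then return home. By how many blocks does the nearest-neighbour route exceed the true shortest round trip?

From Grove: Pine=3, Orwell=11, Alder=13, Maple=14, Cedar=16, Easton=18 → choose Pine (3).
From Pine: Orwell=10, Easton=15, Alder=16, Maple=17, Cedar=19 → choose Orwell (10).
From Orwell: Alder=8, Easton=24, Maple=25, Cedar=27 → choose Alder (8).
From Alder: Maple=20, Easton=28, Cedar=29 → choose Maple (20).
From Maple: Cedar=30, Easton=32 → choose Cedar (30).
From Cedar: Easton=8 → choose Easton (8).
NN route Grove → Pine → Orwell → Alder → Maple → Cedar → Easton → Grove costs 97.
Optimal: Grove → Maple → Alder → Orwell → Pine → Easton → Cedar → Grove costs 91 (by enumerating all 360 distinct tours).
Excess = 97 − 91 = 6.

The nearest-neighbour route is 6 blocks longer than optimal.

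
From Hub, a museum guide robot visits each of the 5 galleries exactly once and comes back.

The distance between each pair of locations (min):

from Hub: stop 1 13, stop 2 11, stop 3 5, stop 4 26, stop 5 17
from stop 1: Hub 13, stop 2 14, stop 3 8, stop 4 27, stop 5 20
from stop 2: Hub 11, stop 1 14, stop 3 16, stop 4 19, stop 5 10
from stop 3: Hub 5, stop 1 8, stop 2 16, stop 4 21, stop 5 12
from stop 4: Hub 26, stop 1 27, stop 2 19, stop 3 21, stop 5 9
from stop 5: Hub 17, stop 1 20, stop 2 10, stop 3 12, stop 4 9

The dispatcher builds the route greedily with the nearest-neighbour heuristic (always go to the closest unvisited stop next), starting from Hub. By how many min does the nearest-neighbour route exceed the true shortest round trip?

Hub: stop 3=5, stop 2=11, stop 1=13, stop 5=17, stop 4=26 ⇒ stop 3
stop 3: stop 1=8, stop 5=12, stop 2=16, stop 4=21 ⇒ stop 1
stop 1: stop 2=14, stop 5=20, stop 4=27 ⇒ stop 2
stop 2: stop 5=10, stop 4=19 ⇒ stop 5
stop 5: stop 4=9 ⇒ stop 4
NN route Hub → stop 3 → stop 1 → stop 2 → stop 5 → stop 4 → Hub costs 72.
Optimal: Hub → stop 2 → stop 5 → stop 4 → stop 1 → stop 3 → Hub costs 70 (by enumerating all 60 distinct tours).
Excess = 72 − 70 = 2.

The nearest-neighbour route is 2 min longer than optimal.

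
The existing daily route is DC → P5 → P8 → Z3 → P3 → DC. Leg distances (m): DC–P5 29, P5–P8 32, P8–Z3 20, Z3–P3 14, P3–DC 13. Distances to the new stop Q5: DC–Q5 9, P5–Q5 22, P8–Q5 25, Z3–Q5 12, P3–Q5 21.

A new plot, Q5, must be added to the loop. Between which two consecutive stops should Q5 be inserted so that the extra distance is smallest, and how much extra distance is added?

Insertion cost between consecutive stops i–j is d(i,Q5) + d(Q5,j) − d(i,j):
  between DC and P5: 9 + 22 − 29 = 2
  between P5 and P8: 22 + 25 − 32 = 15
  between P8 and Z3: 25 + 12 − 20 = 17
  between Z3 and P3: 12 + 21 − 14 = 19
  between P3 and DC: 21 + 9 − 13 = 17
Cheapest insertion is between DC and P5, adding 2.
New total = 108 + 2 = 110.

Minimum extra distance: 2 m, inserting Q5 between DC and P5.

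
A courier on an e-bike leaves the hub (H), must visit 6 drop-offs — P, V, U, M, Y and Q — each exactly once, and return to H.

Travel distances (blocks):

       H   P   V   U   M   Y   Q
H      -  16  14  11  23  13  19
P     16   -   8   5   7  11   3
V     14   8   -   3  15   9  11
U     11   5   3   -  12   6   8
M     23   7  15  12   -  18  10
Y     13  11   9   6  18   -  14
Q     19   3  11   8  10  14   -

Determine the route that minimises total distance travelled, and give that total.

Minimum total distance: 66 blocks.

With 6 stops there are 6!/2 = 360 distinct round trips (a route and its reverse cost the same).
H → P → V → U → M → Y → Q → H: 16+8+3+12+18+14+19 = 90
H → P → V → U → M → Q → Y → H: 16+8+3+12+10+14+13 = 76
H → P → V → U → Y → M → Q → H: 16+8+3+6+18+10+19 = 80
H → P → V → U → Y → Q → M → H: 16+8+3+6+14+10+23 = 80
H → P → V → U → Q → M → Y → H: 16+8+3+8+10+18+13 = 76
H → P → V → U → Q → Y → M → H: 16+8+3+8+14+18+23 = 90
H → P → V → M → U → Y → Q → H: 16+8+15+12+6+14+19 = 90
H → P → V → M → U → Q → Y → H: 16+8+15+12+8+14+13 = 86
… (352 more)
H → P → M → Q → V → U → Y → H: 16+7+10+11+3+6+13 = 66  ← best
The minimum is 66.
One optimal route: H → P → M → Q → V → U → Y → H (or its reverse).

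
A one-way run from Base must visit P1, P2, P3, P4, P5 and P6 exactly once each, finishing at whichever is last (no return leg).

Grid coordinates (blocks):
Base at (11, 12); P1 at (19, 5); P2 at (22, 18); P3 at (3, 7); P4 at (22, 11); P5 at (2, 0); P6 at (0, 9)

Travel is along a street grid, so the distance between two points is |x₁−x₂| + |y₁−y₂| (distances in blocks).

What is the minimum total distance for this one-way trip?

There are 6! = 720 possible orderings.
Base - P1 - P2 - P3 - P4 - P5 - P6: 15+16+30+23+31+11 = 126
Base - P1 - P2 - P3 - P4 - P6 - P5: 15+16+30+23+24+11 = 119
Base - P1 - P2 - P3 - P5 - P4 - P6: 15+16+30+8+31+24 = 124
Base - P1 - P2 - P3 - P5 - P6 - P4: 15+16+30+8+11+24 = 104
Base - P1 - P2 - P3 - P6 - P4 - P5: 15+16+30+5+24+31 = 121
Base - P1 - P2 - P3 - P6 - P5 - P4: 15+16+30+5+11+31 = 108
Base - P1 - P2 - P4 - P3 - P5 - P6: 15+16+7+23+8+11 = 80
Base - P1 - P2 - P4 - P3 - P6 - P5: 15+16+7+23+5+11 = 77
… (712 more)
Base - P6 - P3 - P5 - P1 - P4 - P2: 14+5+8+22+9+7 = 65  ← best
The minimum is 65.
One shortest path: Base → P6 → P3 → P5 → P1 → P4 → P2.

Minimum one-way distance = 65 blocks.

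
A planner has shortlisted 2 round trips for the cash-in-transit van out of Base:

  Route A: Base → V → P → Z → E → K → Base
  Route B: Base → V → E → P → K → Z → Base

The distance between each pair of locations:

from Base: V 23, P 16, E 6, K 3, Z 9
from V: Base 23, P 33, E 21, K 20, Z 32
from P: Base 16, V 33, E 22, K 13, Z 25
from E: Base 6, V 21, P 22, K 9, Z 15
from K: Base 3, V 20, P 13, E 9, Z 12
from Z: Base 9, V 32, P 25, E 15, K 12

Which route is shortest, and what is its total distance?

Shortest is Route B, total 100.

Route A: 23 + 33 + 25 + 15 + 9 + 3 = 108
Route B: 23 + 21 + 22 + 13 + 12 + 9 = 100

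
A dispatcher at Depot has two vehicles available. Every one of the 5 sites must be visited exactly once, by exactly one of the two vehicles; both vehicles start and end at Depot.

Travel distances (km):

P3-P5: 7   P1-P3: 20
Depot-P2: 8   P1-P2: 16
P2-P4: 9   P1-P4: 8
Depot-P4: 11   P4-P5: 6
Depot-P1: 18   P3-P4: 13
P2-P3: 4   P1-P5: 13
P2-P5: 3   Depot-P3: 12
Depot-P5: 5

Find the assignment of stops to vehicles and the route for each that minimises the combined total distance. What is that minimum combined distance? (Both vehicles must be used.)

61 km — the smallest possible combined total.

There are 2^4 − 1 = 15 ways to divide the 5 stops into two non-empty groups. For each, the best each vehicle can do is its own shortest tour through its group:
  {P1} + {P2, P3, P4, P5}: 36 + 36 = 72
  {P2} + {P1, P3, P4, P5}: 16 + 51 = 67
  {P1, P2} + {P3, P4, P5}: 42 + 36 = 78
  {P3} + {P1, P2, P4, P5}: 24 + 43 = 67
  {P1, P3} + {P2, P4, P5}: 50 + 28 = 78
  {P2, P3} + {P1, P4, P5}: 24 + 37 = 61
  … (15 splits in total)
Best: vehicle 1 Depot → P2 → P3 → Depot = 24; vehicle 2 Depot → P1 → P4 → P5 → Depot = 37; combined 61.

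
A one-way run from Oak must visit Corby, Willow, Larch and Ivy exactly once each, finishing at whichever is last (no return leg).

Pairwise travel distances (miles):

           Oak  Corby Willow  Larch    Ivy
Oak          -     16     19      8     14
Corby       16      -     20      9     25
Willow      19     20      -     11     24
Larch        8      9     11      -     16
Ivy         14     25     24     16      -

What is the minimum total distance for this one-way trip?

There are 4! = 24 possible orderings.
Oak - Corby - Willow - Larch - Ivy: 16+20+11+16 = 63
Oak - Corby - Willow - Ivy - Larch: 16+20+24+16 = 76
Oak - Corby - Larch - Willow - Ivy: 16+9+11+24 = 60
Oak - Corby - Larch - Ivy - Willow: 16+9+16+24 = 65
Oak - Corby - Ivy - Willow - Larch: 16+25+24+11 = 76
Oak - Corby - Ivy - Larch - Willow: 16+25+16+11 = 68
Oak - Willow - Corby - Larch - Ivy: 19+20+9+16 = 64
Oak - Willow - Corby - Ivy - Larch: 19+20+25+16 = 80
Oak - Willow - Larch - Corby - Ivy: 19+11+9+25 = 64
Oak - Willow - Larch - Ivy - Corby: 19+11+16+25 = 71
Oak - Willow - Ivy - Corby - Larch: 19+24+25+9 = 77
Oak - Willow - Ivy - Larch - Corby: 19+24+16+9 = 68
Oak - Larch - Corby - Willow - Ivy: 8+9+20+24 = 61
Oak - Larch - Corby - Ivy - Willow: 8+9+25+24 = 66
… (10 more)
Oak - Ivy - Willow - Larch - Corby: 14+24+11+9 = 58  ← best
The minimum is 58.
One shortest path: Oak → Ivy → Willow → Larch → Corby.

Shortest open route: 58 miles.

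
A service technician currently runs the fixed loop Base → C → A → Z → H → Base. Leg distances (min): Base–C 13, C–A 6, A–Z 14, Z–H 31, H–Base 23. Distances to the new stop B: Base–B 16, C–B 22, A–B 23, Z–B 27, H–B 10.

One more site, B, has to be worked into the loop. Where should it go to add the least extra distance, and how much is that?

Adding 3 min by placing B on the H–Base leg.

Insertion cost between consecutive stops i–j is d(i,B) + d(B,j) − d(i,j):
  between Base and C: 16 + 22 − 13 = 25
  between C and A: 22 + 23 − 6 = 39
  between A and Z: 23 + 27 − 14 = 36
  between Z and H: 27 + 10 − 31 = 6
  between H and Base: 10 + 16 − 23 = 3
Cheapest insertion is between H and Base, adding 3.
New total = 87 + 3 = 90.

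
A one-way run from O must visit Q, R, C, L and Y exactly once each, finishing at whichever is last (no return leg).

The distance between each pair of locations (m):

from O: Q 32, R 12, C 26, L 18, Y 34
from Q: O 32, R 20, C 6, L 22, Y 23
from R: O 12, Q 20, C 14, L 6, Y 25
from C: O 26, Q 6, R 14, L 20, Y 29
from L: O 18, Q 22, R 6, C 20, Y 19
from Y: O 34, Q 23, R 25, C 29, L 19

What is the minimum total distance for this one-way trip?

There are 5! = 120 possible orderings.
O - Q - R - C - L - Y: 32+20+14+20+19 = 105
O - Q - R - C - Y - L: 32+20+14+29+19 = 114
O - Q - R - L - C - Y: 32+20+6+20+29 = 107
O - Q - R - L - Y - C: 32+20+6+19+29 = 106
O - Q - R - Y - C - L: 32+20+25+29+20 = 126
O - Q - R - Y - L - C: 32+20+25+19+20 = 116
O - Q - C - R - L - Y: 32+6+14+6+19 = 77
O - Q - C - R - Y - L: 32+6+14+25+19 = 96
O - Q - C - L - R - Y: 32+6+20+6+25 = 89
O - Q - C - L - Y - R: 32+6+20+19+25 = 102
O - Q - C - Y - R - L: 32+6+29+25+6 = 98
O - Q - C - Y - L - R: 32+6+29+19+6 = 92
O - Q - L - R - C - Y: 32+22+6+14+29 = 103
O - Q - L - R - Y - C: 32+22+6+25+29 = 114
… (106 more)
O - R - L - Y - Q - C: 12+6+19+23+6 = 66  ← best
The minimum is 66.
One shortest path: O → R → L → Y → Q → C.

66 m — the minimum one-way total.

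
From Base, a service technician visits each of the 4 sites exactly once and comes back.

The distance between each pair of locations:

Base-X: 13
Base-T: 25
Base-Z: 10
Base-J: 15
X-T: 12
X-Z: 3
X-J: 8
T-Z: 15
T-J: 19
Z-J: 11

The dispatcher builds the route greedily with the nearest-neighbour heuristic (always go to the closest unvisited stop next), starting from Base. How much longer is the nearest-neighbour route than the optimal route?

Base: Z=10, X=13, J=15, T=25 ⇒ Z
Z: X=3, J=11, T=15 ⇒ X
X: J=8, T=12 ⇒ J
J: T=19 ⇒ T
NN route Base → Z → X → J → T → Base costs 65.
Optimal: Base → Z → X → T → J → Base costs 59 (by enumerating all 12 distinct tours).
Excess = 65 − 59 = 6.

6 longer than the optimal tour.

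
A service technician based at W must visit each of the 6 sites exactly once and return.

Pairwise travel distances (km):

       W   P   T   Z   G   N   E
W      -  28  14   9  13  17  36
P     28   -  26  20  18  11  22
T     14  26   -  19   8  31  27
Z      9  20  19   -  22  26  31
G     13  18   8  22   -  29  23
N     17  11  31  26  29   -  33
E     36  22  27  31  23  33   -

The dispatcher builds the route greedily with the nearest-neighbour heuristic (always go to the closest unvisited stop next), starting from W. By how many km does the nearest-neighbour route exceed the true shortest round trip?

From W: Z=9, G=13, T=14, N=17, P=28, E=36 → choose Z (9).
From Z: T=19, P=20, G=22, N=26, E=31 → choose T (19).
From T: G=8, P=26, E=27, N=31 → choose G (8).
From G: P=18, E=23, N=29 → choose P (18).
From P: N=11, E=22 → choose N (11).
From N: E=33 → choose E (33).
NN route W → Z → T → G → P → N → E → W costs 134.
Optimal: W → Z → T → G → E → P → N → W costs 109 (by enumerating all 360 distinct tours).
Excess = 134 − 109 = 25.

The nearest-neighbour route is 25 km longer than optimal.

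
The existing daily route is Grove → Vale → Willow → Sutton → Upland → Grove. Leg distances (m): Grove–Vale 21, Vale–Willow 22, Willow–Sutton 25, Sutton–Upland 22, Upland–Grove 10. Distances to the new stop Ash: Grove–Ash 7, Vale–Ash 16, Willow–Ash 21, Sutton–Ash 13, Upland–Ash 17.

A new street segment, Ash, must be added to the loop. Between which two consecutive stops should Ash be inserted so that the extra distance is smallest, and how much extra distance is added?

+2 m — insert Ash between Grove and Vale.

Insertion cost between consecutive stops i–j is d(i,Ash) + d(Ash,j) − d(i,j):
  between Grove and Vale: 7 + 16 − 21 = 2
  between Vale and Willow: 16 + 21 − 22 = 15
  between Willow and Sutton: 21 + 13 − 25 = 9
  between Sutton and Upland: 13 + 17 − 22 = 8
  between Upland and Grove: 17 + 7 − 10 = 14
Cheapest insertion is between Grove and Vale, adding 2.
New total = 100 + 2 = 102.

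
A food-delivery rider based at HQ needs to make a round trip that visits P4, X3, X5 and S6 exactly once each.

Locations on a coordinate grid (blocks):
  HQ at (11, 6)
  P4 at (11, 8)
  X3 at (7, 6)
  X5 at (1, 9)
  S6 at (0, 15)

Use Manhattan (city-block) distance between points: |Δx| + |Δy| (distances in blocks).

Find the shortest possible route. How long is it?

HQ-P4-X3-X5-S6-HQ: 2+6+9+7+20 = 44
HQ-P4-X3-S6-X5-HQ: 2+6+16+7+13 = 44
HQ-P4-X5-X3-S6-HQ: 2+11+9+16+20 = 58
HQ-P4-X5-S6-X3-HQ: 2+11+7+16+4 = 40
HQ-P4-S6-X3-X5-HQ: 2+18+16+9+13 = 58
HQ-P4-S6-X5-X3-HQ: 2+18+7+9+4 = 40
HQ-X3-P4-X5-S6-HQ: 4+6+11+7+20 = 48
HQ-X3-P4-S6-X5-HQ: 4+6+18+7+13 = 48
HQ-X3-X5-P4-S6-HQ: 4+9+11+18+20 = 62
HQ-X3-S6-P4-X5-HQ: 4+16+18+11+13 = 62
HQ-X5-P4-X3-S6-HQ: 13+11+6+16+20 = 66
HQ-X5-X3-P4-S6-HQ: 13+9+6+18+20 = 66
The minimum is 40.
One optimal route: HQ → P4 → X5 → S6 → X3 → HQ (or its reverse).

Minimum total distance: 40 blocks.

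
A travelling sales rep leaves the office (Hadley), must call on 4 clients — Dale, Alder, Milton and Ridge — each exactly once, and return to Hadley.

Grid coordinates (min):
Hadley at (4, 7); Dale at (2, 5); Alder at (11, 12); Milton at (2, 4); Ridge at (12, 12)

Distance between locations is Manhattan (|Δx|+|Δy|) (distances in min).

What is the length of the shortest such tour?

Hadley → Dale → Alder → Milton → Ridge → Hadley: 4+16+17+18+13 = 68
Hadley → Dale → Alder → Ridge → Milton → Hadley: 4+16+1+18+5 = 44
Hadley → Dale → Milton → Alder → Ridge → Hadley: 4+1+17+1+13 = 36
Hadley → Dale → Milton → Ridge → Alder → Hadley: 4+1+18+1+12 = 36
Hadley → Dale → Ridge → Alder → Milton → Hadley: 4+17+1+17+5 = 44
Hadley → Dale → Ridge → Milton → Alder → Hadley: 4+17+18+17+12 = 68
Hadley → Alder → Dale → Milton → Ridge → Hadley: 12+16+1+18+13 = 60
Hadley → Alder → Dale → Ridge → Milton → Hadley: 12+16+17+18+5 = 68
Hadley → Alder → Milton → Dale → Ridge → Hadley: 12+17+1+17+13 = 60
Hadley → Alder → Ridge → Dale → Milton → Hadley: 12+1+17+1+5 = 36
Hadley → Milton → Dale → Alder → Ridge → Hadley: 5+1+16+1+13 = 36
Hadley → Milton → Alder → Dale → Ridge → Hadley: 5+17+16+17+13 = 68
The minimum is 36.
One optimal route: Hadley → Dale → Milton → Alder → Ridge → Hadley (or its reverse).

36 min — the shortest possible round trip.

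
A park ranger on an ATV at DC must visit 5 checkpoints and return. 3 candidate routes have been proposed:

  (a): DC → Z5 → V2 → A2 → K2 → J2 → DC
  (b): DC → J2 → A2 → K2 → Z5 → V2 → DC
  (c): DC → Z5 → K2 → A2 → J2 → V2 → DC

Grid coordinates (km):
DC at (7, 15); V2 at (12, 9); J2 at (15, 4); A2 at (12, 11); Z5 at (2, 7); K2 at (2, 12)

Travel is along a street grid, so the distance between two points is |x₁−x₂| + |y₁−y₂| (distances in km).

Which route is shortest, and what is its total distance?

(a): 13 + 12 + 2 + 11 + 21 + 19 = 78
(b): 19 + 10 + 11 + 5 + 12 + 11 = 68
(c): 13 + 5 + 11 + 10 + 8 + 11 = 58

Shortest is (c), total 58 km.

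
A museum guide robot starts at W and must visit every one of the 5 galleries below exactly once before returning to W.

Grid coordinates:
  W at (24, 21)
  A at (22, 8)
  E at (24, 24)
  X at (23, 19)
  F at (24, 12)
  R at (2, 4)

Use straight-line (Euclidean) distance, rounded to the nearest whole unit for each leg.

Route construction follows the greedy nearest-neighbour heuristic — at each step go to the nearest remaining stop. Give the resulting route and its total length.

At W the remaining stops are X 2, E 3, F 9, A 13, R 28; go to X.
At X the remaining stops are E 5, F 7, A 11, R 26; go to E.
At E the remaining stops are F 12, A 16, R 30; go to F.
At F the remaining stops are A 4, R 23; go to A.
At A the remaining stops are R 20; go to R.
Return R→W: 28.
Total = 2 + 5 + 12 + 4 + 20 + 28 = 71.

Total distance 71 via the nearest-neighbour route W → X → E → F → A → R → W.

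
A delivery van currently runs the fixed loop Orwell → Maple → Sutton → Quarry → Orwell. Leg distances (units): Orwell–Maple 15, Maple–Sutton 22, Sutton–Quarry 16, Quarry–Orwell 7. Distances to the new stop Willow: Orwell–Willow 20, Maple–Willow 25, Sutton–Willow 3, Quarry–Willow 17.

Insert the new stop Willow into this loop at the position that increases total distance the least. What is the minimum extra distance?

Adding 4 by placing Willow on the Sutton–Quarry leg.

Insertion cost between consecutive stops i–j is d(i,Willow) + d(Willow,j) − d(i,j):
  between Orwell and Maple: 20 + 25 − 15 = 30
  between Maple and Sutton: 25 + 3 − 22 = 6
  between Sutton and Quarry: 3 + 17 − 16 = 4
  between Quarry and Orwell: 17 + 20 − 7 = 30
Cheapest insertion is between Sutton and Quarry, adding 4.
New total = 60 + 4 = 64.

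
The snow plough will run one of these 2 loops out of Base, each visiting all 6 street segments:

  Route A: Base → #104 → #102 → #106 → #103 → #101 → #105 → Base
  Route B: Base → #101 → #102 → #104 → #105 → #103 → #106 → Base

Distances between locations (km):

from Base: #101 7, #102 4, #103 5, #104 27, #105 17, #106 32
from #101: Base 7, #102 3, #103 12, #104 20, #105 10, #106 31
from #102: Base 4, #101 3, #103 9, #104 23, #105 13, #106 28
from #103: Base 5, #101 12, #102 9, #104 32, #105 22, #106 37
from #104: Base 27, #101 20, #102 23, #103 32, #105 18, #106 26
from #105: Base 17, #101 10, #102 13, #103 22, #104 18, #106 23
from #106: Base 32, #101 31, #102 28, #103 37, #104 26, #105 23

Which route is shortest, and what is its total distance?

Shortest is Route B, total 142 km.

Route A: 27 + 23 + 28 + 37 + 12 + 10 + 17 = 154
Route B: 7 + 3 + 23 + 18 + 22 + 37 + 32 = 142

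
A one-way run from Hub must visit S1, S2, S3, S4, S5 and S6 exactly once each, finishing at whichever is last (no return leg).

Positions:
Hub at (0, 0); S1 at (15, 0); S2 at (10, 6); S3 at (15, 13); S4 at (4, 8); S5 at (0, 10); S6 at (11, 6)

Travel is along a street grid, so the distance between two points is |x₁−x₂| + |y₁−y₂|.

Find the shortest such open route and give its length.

Shortest open route: 48.

There are 6! = 720 possible orderings.
Hub → S1 → S2 → S3 → S4 → S5 → S6: 15+11+12+16+6+15 = 75
Hub → S1 → S2 → S3 → S4 → S6 → S5: 15+11+12+16+9+15 = 78
Hub → S1 → S2 → S3 → S5 → S4 → S6: 15+11+12+18+6+9 = 71
Hub → S1 → S2 → S3 → S5 → S6 → S4: 15+11+12+18+15+9 = 80
Hub → S1 → S2 → S3 → S6 → S4 → S5: 15+11+12+11+9+6 = 64
Hub → S1 → S2 → S3 → S6 → S5 → S4: 15+11+12+11+15+6 = 70
Hub → S1 → S2 → S4 → S3 → S5 → S6: 15+11+8+16+18+15 = 83
Hub → S1 → S2 → S4 → S3 → S6 → S5: 15+11+8+16+11+15 = 76
… (712 more)
Hub → S5 → S4 → S2 → S6 → S1 → S3: 10+6+8+1+10+13 = 48  ← best
The minimum is 48.
One shortest path: Hub → S5 → S4 → S2 → S6 → S1 → S3.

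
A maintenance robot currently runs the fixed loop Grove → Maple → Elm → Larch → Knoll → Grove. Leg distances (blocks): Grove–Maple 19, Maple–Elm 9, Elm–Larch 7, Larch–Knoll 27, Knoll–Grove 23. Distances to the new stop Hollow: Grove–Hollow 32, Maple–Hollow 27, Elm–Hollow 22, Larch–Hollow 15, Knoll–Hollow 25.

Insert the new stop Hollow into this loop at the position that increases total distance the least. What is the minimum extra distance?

Insertion cost between consecutive stops i–j is d(i,Hollow) + d(Hollow,j) − d(i,j):
  between Grove and Maple: 32 + 27 − 19 = 40
  between Maple and Elm: 27 + 22 − 9 = 40
  between Elm and Larch: 22 + 15 − 7 = 30
  between Larch and Knoll: 15 + 25 − 27 = 13
  between Knoll and Grove: 25 + 32 − 23 = 34
Cheapest insertion is between Larch and Knoll, adding 13.
New total = 85 + 13 = 98.

+13 blocks — insert Hollow between Larch and Knoll.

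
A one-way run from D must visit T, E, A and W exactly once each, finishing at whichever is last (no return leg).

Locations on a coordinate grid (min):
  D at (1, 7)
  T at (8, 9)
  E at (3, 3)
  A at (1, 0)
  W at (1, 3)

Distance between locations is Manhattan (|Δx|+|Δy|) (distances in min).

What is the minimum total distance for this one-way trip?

There are 4! = 24 possible orderings.
D→T→E→A→W: 9+11+5+3 = 28
D→T→E→W→A: 9+11+2+3 = 25
D→T→A→E→W: 9+16+5+2 = 32
D→T→A→W→E: 9+16+3+2 = 30
D→T→W→E→A: 9+13+2+5 = 29
D→T→W→A→E: 9+13+3+5 = 30
D→E→T→A→W: 6+11+16+3 = 36
D→E→T→W→A: 6+11+13+3 = 33
D→E→A→T→W: 6+5+16+13 = 40
D→E→A→W→T: 6+5+3+13 = 27
D→E→W→T→A: 6+2+13+16 = 37
D→E→W→A→T: 6+2+3+16 = 27
D→A→T→E→W: 7+16+11+2 = 36
D→A→T→W→E: 7+16+13+2 = 38
… (10 more)
D→A→W→E→T: 7+3+2+11 = 23  ← best
The minimum is 23.
One shortest path: D → A → W → E → T.

23 min — the minimum one-way total.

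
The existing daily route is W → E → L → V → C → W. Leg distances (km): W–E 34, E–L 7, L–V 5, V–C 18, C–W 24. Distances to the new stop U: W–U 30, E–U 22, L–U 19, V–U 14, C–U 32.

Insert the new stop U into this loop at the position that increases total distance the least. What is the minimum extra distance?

Insertion cost between consecutive stops i–j is d(i,U) + d(U,j) − d(i,j):
  between W and E: 30 + 22 − 34 = 18
  between E and L: 22 + 19 − 7 = 34
  between L and V: 19 + 14 − 5 = 28
  between V and C: 14 + 32 − 18 = 28
  between C and W: 32 + 30 − 24 = 38
Cheapest insertion is between W and E, adding 18.
New total = 88 + 18 = 106.

Adding 18 km by placing U on the W–E leg.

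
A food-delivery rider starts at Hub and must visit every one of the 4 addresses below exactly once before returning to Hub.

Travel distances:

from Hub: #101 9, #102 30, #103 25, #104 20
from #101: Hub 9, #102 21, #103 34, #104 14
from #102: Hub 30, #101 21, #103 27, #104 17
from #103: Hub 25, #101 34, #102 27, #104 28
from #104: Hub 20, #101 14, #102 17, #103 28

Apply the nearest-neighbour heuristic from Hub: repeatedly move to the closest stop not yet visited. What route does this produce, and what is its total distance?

Hub → [#101:9 / #104:20 / #103:25 / #102:30] → #101 (9)
#101 → [#104:14 / #102:21 / #103:34] → #104 (14)
#104 → [#102:17 / #103:28] → #102 (17)
#102 → [#103:27] → #103 (27)
Return #103→Hub: 25.
Total = 9 + 14 + 17 + 27 + 25 = 92.

Total distance 92 via the nearest-neighbour route Hub → #101 → #104 → #102 → #103 → Hub.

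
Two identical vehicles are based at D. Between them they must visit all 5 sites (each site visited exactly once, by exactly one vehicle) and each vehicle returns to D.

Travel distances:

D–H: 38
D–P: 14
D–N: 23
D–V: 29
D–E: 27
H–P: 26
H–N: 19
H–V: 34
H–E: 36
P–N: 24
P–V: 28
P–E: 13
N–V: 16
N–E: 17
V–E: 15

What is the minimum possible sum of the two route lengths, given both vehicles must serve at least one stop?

Try each way of splitting the stops between the two vehicles (each non-empty) and, for each split, find the best tour for each vehicle:
  {H} + {P, N, V, E}: 76 + 81 = 157
  {P} + {H, N, V, E}: 28 + 115 = 143
  {H, P} + {N, V, E}: 78 + 81 = 159
  {N} + {H, P, V, E}: 46 + 114 = 160
  {H, N} + {P, V, E}: 80 + 71 = 151
  {P, N} + {H, V, E}: 61 + 114 = 175
  … (15 splits in total)
Best: vehicle 1 D → P → D = 28; vehicle 2 D → H → N → V → E → D = 115; combined 143.

143 — the smallest possible combined total.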